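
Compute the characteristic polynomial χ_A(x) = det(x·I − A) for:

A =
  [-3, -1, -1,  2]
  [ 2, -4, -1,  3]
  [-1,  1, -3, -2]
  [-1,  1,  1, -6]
x^4 + 16*x^3 + 96*x^2 + 256*x + 256

Expanding det(x·I − A) (e.g. by cofactor expansion or by noting that A is similar to its Jordan form J, which has the same characteristic polynomial as A) gives
  χ_A(x) = x^4 + 16*x^3 + 96*x^2 + 256*x + 256
which factors as (x + 4)^4. The eigenvalues (with algebraic multiplicities) are λ = -4 with multiplicity 4.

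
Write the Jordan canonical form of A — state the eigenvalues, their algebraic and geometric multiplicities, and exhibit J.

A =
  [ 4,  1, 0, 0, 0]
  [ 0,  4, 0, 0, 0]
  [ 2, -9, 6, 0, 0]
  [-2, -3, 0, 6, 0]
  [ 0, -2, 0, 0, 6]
J_2(4) ⊕ J_1(6) ⊕ J_1(6) ⊕ J_1(6)

The characteristic polynomial is
  det(x·I − A) = x^5 - 26*x^4 + 268*x^3 - 1368*x^2 + 3456*x - 3456 = (x - 6)^3*(x - 4)^2

Eigenvalues and multiplicities (the geometric multiplicity of λ is n − rank(A − λI), which equals the number of Jordan blocks for λ):
  λ = 4: algebraic multiplicity = 2, geometric multiplicity = 1
  λ = 6: algebraic multiplicity = 3, geometric multiplicity = 3

Determining the block sizes for each eigenvalue:
  λ = 4: one block (gm = 1), so the single block has size am = 2 → block sizes [2]
  λ = 6: gm = am = 3, so every block has size 1 → block sizes [1, 1, 1]

Assembling the blocks gives a Jordan form
J =
  [4, 1, 0, 0, 0]
  [0, 4, 0, 0, 0]
  [0, 0, 6, 0, 0]
  [0, 0, 0, 6, 0]
  [0, 0, 0, 0, 6]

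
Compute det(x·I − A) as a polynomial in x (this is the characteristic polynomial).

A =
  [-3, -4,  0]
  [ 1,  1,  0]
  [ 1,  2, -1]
x^3 + 3*x^2 + 3*x + 1

Expanding det(x·I − A) (e.g. by cofactor expansion or by noting that A is similar to its Jordan form J, which has the same characteristic polynomial as A) gives
  χ_A(x) = x^3 + 3*x^2 + 3*x + 1
which factors as (x + 1)^3. The eigenvalues (with algebraic multiplicities) are λ = -1 with multiplicity 3.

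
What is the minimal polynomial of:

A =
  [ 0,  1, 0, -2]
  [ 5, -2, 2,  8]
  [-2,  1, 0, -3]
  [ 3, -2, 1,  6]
x^2 - 2*x + 1

The characteristic polynomial is χ_A(x) = (x - 1)^4, so the eigenvalues are known. The minimal polynomial is
  m_A(x) = Π_λ (x − λ)^{k_λ}
where k_λ is the size of the *largest* Jordan block for λ (equivalently, the smallest k with (A − λI)^k v = 0 for every generalised eigenvector v of λ).

  λ = 1: largest Jordan block has size 2, contributing (x − 1)^2

So m_A(x) = (x - 1)^2 = x^2 - 2*x + 1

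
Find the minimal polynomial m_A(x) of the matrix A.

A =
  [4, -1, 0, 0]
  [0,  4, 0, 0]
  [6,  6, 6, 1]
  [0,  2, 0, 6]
x^4 - 20*x^3 + 148*x^2 - 480*x + 576

The characteristic polynomial is χ_A(x) = (x - 6)^2*(x - 4)^2, so the eigenvalues are known. The minimal polynomial is
  m_A(x) = Π_λ (x − λ)^{k_λ}
where k_λ is the size of the *largest* Jordan block for λ (equivalently, the smallest k with (A − λI)^k v = 0 for every generalised eigenvector v of λ).

  λ = 4: largest Jordan block has size 2, contributing (x − 4)^2
  λ = 6: largest Jordan block has size 2, contributing (x − 6)^2

So m_A(x) = (x - 6)^2*(x - 4)^2 = x^4 - 20*x^3 + 148*x^2 - 480*x + 576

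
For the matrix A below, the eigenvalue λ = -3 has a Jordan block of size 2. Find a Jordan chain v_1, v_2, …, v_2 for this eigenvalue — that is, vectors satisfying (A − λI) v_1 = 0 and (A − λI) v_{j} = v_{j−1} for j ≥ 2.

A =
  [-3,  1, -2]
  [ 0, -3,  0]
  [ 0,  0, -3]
A Jordan chain for λ = -3 of length 2:
v_1 = (1, 0, 0)ᵀ
v_2 = (0, 1, 0)ᵀ

Let N = A − (-3)·I. We want v_2 with N^2 v_2 = 0 but N^1 v_2 ≠ 0; then v_{j-1} := N · v_j for j = 2, …, 2.

Pick v_2 = (0, 1, 0)ᵀ.
Then v_1 = N · v_2 = (1, 0, 0)ᵀ.

Sanity check: (A − (-3)·I) v_1 = (0, 0, 0)ᵀ = 0. ✓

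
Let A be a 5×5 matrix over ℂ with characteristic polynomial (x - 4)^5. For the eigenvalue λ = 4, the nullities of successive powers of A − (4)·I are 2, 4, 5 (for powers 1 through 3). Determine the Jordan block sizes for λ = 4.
Block sizes for λ = 4: [3, 2]

From the dimensions of kernels of powers, the number of Jordan blocks of size at least j is d_j − d_{j−1} where d_j = dim ker(N^j) (with d_0 = 0). Computing the differences gives [2, 2, 1].
The number of blocks of size exactly k is (#blocks of size ≥ k) − (#blocks of size ≥ k + 1), so the partition is: 1 block(s) of size 2, 1 block(s) of size 3.
In nonincreasing order the block sizes are [3, 2].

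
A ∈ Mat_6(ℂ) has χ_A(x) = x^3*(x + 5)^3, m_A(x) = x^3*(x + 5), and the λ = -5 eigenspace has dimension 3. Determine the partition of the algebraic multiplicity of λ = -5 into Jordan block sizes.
Block sizes for λ = -5: [1, 1, 1]

Step 1 — from the characteristic polynomial, algebraic multiplicity of λ = -5 is 3. From dim ker(A − (-5)·I) = 3, there are exactly 3 Jordan blocks for λ = -5.
Step 2 — from the minimal polynomial, the factor (x + 5) tells us the largest block for λ = -5 has size 1.
Step 3 — with total size 3, 3 blocks, and largest block 1, the block sizes (in nonincreasing order) are [1, 1, 1].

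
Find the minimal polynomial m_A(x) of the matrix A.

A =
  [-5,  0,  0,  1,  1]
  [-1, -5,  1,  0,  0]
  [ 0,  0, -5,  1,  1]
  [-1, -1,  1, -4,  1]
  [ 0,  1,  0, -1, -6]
x^3 + 15*x^2 + 75*x + 125

The characteristic polynomial is χ_A(x) = (x + 5)^5, so the eigenvalues are known. The minimal polynomial is
  m_A(x) = Π_λ (x − λ)^{k_λ}
where k_λ is the size of the *largest* Jordan block for λ (equivalently, the smallest k with (A − λI)^k v = 0 for every generalised eigenvector v of λ).

  λ = -5: largest Jordan block has size 3, contributing (x + 5)^3

So m_A(x) = (x + 5)^3 = x^3 + 15*x^2 + 75*x + 125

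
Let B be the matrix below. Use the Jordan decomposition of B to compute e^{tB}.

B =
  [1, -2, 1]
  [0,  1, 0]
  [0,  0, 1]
e^{tB} =
  [exp(t), -2*t*exp(t), t*exp(t)]
  [0, exp(t), 0]
  [0, 0, exp(t)]

Strategy: write B = P · J · P⁻¹ where J is a Jordan canonical form, so e^{tB} = P · e^{tJ} · P⁻¹, and e^{tJ} can be computed block-by-block.

B has Jordan form
J =
  [1, 1, 0]
  [0, 1, 0]
  [0, 0, 1]
(up to reordering of blocks).

Per-block formulas:
  For a 2×2 Jordan block J_2(1): exp(t · J_2(1)) = e^(1t)·(I + t·N), where N is the 2×2 nilpotent shift.
  For a 1×1 block at λ = 1: exp(t · [1]) = [e^(1t)].

After assembling e^{tJ} and conjugating by P, we get:

e^{tB} =
  [exp(t), -2*t*exp(t), t*exp(t)]
  [0, exp(t), 0]
  [0, 0, exp(t)]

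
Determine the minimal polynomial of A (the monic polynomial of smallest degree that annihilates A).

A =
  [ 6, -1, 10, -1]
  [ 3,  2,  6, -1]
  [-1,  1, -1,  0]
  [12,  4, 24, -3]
x^2 - 2*x + 1

The characteristic polynomial is χ_A(x) = (x - 1)^4, so the eigenvalues are known. The minimal polynomial is
  m_A(x) = Π_λ (x − λ)^{k_λ}
where k_λ is the size of the *largest* Jordan block for λ (equivalently, the smallest k with (A − λI)^k v = 0 for every generalised eigenvector v of λ).

  λ = 1: largest Jordan block has size 2, contributing (x − 1)^2

So m_A(x) = (x - 1)^2 = x^2 - 2*x + 1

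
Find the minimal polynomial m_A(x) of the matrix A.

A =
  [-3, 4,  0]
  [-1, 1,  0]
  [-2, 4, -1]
x^2 + 2*x + 1

The characteristic polynomial is χ_A(x) = (x + 1)^3, so the eigenvalues are known. The minimal polynomial is
  m_A(x) = Π_λ (x − λ)^{k_λ}
where k_λ is the size of the *largest* Jordan block for λ (equivalently, the smallest k with (A − λI)^k v = 0 for every generalised eigenvector v of λ).

  λ = -1: largest Jordan block has size 2, contributing (x + 1)^2

So m_A(x) = (x + 1)^2 = x^2 + 2*x + 1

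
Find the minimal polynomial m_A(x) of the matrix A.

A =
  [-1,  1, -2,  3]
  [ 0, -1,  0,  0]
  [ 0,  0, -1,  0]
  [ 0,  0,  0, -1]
x^2 + 2*x + 1

The characteristic polynomial is χ_A(x) = (x + 1)^4, so the eigenvalues are known. The minimal polynomial is
  m_A(x) = Π_λ (x − λ)^{k_λ}
where k_λ is the size of the *largest* Jordan block for λ (equivalently, the smallest k with (A − λI)^k v = 0 for every generalised eigenvector v of λ).

  λ = -1: largest Jordan block has size 2, contributing (x + 1)^2

So m_A(x) = (x + 1)^2 = x^2 + 2*x + 1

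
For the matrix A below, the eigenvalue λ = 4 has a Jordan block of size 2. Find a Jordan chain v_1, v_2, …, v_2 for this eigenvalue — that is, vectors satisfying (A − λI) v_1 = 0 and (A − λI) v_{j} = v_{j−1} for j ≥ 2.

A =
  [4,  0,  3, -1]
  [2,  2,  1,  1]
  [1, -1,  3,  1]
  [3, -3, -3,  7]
A Jordan chain for λ = 4 of length 2:
v_1 = (0, 2, 1, 3)ᵀ
v_2 = (1, 0, 0, 0)ᵀ

Let N = A − (4)·I. We want v_2 with N^2 v_2 = 0 but N^1 v_2 ≠ 0; then v_{j-1} := N · v_j for j = 2, …, 2.

Pick v_2 = (1, 0, 0, 0)ᵀ.
Then v_1 = N · v_2 = (0, 2, 1, 3)ᵀ.

Sanity check: (A − (4)·I) v_1 = (0, 0, 0, 0)ᵀ = 0. ✓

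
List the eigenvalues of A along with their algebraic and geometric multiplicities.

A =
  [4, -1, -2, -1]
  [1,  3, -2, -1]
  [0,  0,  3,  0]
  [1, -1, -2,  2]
λ = 3: alg = 4, geom = 2

Step 1 — factor the characteristic polynomial to read off the algebraic multiplicities:
  χ_A(x) = (x - 3)^4

Step 2 — compute geometric multiplicities via the rank-nullity identity g(λ) = n − rank(A − λI):
  rank(A − (3)·I) = 2, so dim ker(A − (3)·I) = n − 2 = 2

Summary:
  λ = 3: algebraic multiplicity = 4, geometric multiplicity = 2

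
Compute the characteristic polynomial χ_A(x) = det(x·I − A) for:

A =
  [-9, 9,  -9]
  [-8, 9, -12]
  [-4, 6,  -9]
x^3 + 9*x^2 + 27*x + 27

Expanding det(x·I − A) (e.g. by cofactor expansion or by noting that A is similar to its Jordan form J, which has the same characteristic polynomial as A) gives
  χ_A(x) = x^3 + 9*x^2 + 27*x + 27
which factors as (x + 3)^3. The eigenvalues (with algebraic multiplicities) are λ = -3 with multiplicity 3.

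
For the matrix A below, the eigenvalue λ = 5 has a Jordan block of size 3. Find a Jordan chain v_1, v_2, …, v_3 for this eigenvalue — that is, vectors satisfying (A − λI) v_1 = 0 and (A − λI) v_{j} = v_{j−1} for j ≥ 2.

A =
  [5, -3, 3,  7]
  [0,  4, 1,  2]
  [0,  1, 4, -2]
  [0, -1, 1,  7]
A Jordan chain for λ = 5 of length 3:
v_1 = (-1, 0, 0, 0)ᵀ
v_2 = (-3, -1, 1, -1)ᵀ
v_3 = (0, 1, 0, 0)ᵀ

Let N = A − (5)·I. We want v_3 with N^3 v_3 = 0 but N^2 v_3 ≠ 0; then v_{j-1} := N · v_j for j = 3, …, 2.

Pick v_3 = (0, 1, 0, 0)ᵀ.
Then v_2 = N · v_3 = (-3, -1, 1, -1)ᵀ.
Then v_1 = N · v_2 = (-1, 0, 0, 0)ᵀ.

Sanity check: (A − (5)·I) v_1 = (0, 0, 0, 0)ᵀ = 0. ✓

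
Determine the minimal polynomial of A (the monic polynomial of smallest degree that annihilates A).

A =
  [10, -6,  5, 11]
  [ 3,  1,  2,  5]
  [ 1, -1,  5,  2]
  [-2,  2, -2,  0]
x^3 - 12*x^2 + 48*x - 64

The characteristic polynomial is χ_A(x) = (x - 4)^4, so the eigenvalues are known. The minimal polynomial is
  m_A(x) = Π_λ (x − λ)^{k_λ}
where k_λ is the size of the *largest* Jordan block for λ (equivalently, the smallest k with (A − λI)^k v = 0 for every generalised eigenvector v of λ).

  λ = 4: largest Jordan block has size 3, contributing (x − 4)^3

So m_A(x) = (x - 4)^3 = x^3 - 12*x^2 + 48*x - 64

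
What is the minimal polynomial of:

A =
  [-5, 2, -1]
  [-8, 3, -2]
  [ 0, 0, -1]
x^2 + 2*x + 1

The characteristic polynomial is χ_A(x) = (x + 1)^3, so the eigenvalues are known. The minimal polynomial is
  m_A(x) = Π_λ (x − λ)^{k_λ}
where k_λ is the size of the *largest* Jordan block for λ (equivalently, the smallest k with (A − λI)^k v = 0 for every generalised eigenvector v of λ).

  λ = -1: largest Jordan block has size 2, contributing (x + 1)^2

So m_A(x) = (x + 1)^2 = x^2 + 2*x + 1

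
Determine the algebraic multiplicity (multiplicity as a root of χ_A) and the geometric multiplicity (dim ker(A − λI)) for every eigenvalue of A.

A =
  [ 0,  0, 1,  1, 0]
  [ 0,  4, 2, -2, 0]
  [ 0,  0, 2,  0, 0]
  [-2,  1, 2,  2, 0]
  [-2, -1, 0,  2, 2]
λ = 2: alg = 5, geom = 3

Step 1 — factor the characteristic polynomial to read off the algebraic multiplicities:
  χ_A(x) = (x - 2)^5

Step 2 — compute geometric multiplicities via the rank-nullity identity g(λ) = n − rank(A − λI):
  rank(A − (2)·I) = 2, so dim ker(A − (2)·I) = n − 2 = 3

Summary:
  λ = 2: algebraic multiplicity = 5, geometric multiplicity = 3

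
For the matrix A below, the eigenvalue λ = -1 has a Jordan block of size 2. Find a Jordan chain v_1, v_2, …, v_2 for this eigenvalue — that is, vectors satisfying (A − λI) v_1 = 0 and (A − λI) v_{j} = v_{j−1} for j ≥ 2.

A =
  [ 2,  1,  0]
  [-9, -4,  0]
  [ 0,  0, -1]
A Jordan chain for λ = -1 of length 2:
v_1 = (3, -9, 0)ᵀ
v_2 = (1, 0, 0)ᵀ

Let N = A − (-1)·I. We want v_2 with N^2 v_2 = 0 but N^1 v_2 ≠ 0; then v_{j-1} := N · v_j for j = 2, …, 2.

Pick v_2 = (1, 0, 0)ᵀ.
Then v_1 = N · v_2 = (3, -9, 0)ᵀ.

Sanity check: (A − (-1)·I) v_1 = (0, 0, 0)ᵀ = 0. ✓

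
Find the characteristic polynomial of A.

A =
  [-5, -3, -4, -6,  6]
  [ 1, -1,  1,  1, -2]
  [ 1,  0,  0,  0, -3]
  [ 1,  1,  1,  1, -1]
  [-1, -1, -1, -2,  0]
x^5 + 5*x^4 + 10*x^3 + 10*x^2 + 5*x + 1

Expanding det(x·I − A) (e.g. by cofactor expansion or by noting that A is similar to its Jordan form J, which has the same characteristic polynomial as A) gives
  χ_A(x) = x^5 + 5*x^4 + 10*x^3 + 10*x^2 + 5*x + 1
which factors as (x + 1)^5. The eigenvalues (with algebraic multiplicities) are λ = -1 with multiplicity 5.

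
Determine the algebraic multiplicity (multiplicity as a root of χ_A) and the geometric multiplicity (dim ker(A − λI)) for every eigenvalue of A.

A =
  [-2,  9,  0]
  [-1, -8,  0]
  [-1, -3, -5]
λ = -5: alg = 3, geom = 2

Step 1 — factor the characteristic polynomial to read off the algebraic multiplicities:
  χ_A(x) = (x + 5)^3

Step 2 — compute geometric multiplicities via the rank-nullity identity g(λ) = n − rank(A − λI):
  rank(A − (-5)·I) = 1, so dim ker(A − (-5)·I) = n − 1 = 2

Summary:
  λ = -5: algebraic multiplicity = 3, geometric multiplicity = 2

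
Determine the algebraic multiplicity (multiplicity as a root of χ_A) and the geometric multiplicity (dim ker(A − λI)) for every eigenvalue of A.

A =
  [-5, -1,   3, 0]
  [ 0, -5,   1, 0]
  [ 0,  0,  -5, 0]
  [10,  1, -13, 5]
λ = -5: alg = 3, geom = 1; λ = 5: alg = 1, geom = 1

Step 1 — factor the characteristic polynomial to read off the algebraic multiplicities:
  χ_A(x) = (x - 5)*(x + 5)^3

Step 2 — compute geometric multiplicities via the rank-nullity identity g(λ) = n − rank(A − λI):
  rank(A − (-5)·I) = 3, so dim ker(A − (-5)·I) = n − 3 = 1
  rank(A − (5)·I) = 3, so dim ker(A − (5)·I) = n − 3 = 1

Summary:
  λ = -5: algebraic multiplicity = 3, geometric multiplicity = 1
  λ = 5: algebraic multiplicity = 1, geometric multiplicity = 1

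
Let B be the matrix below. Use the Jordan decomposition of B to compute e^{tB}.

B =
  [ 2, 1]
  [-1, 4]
e^{tB} =
  [-t*exp(3*t) + exp(3*t), t*exp(3*t)]
  [-t*exp(3*t), t*exp(3*t) + exp(3*t)]

Strategy: write B = P · J · P⁻¹ where J is a Jordan canonical form, so e^{tB} = P · e^{tJ} · P⁻¹, and e^{tJ} can be computed block-by-block.

B has Jordan form
J =
  [3, 1]
  [0, 3]
(up to reordering of blocks).

Per-block formulas:
  For a 2×2 Jordan block J_2(3): exp(t · J_2(3)) = e^(3t)·(I + t·N), where N is the 2×2 nilpotent shift.

After assembling e^{tJ} and conjugating by P, we get:

e^{tB} =
  [-t*exp(3*t) + exp(3*t), t*exp(3*t)]
  [-t*exp(3*t), t*exp(3*t) + exp(3*t)]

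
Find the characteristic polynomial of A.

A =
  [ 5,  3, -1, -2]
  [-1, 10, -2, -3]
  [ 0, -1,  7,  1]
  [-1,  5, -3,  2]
x^4 - 24*x^3 + 216*x^2 - 864*x + 1296

Expanding det(x·I − A) (e.g. by cofactor expansion or by noting that A is similar to its Jordan form J, which has the same characteristic polynomial as A) gives
  χ_A(x) = x^4 - 24*x^3 + 216*x^2 - 864*x + 1296
which factors as (x - 6)^4. The eigenvalues (with algebraic multiplicities) are λ = 6 with multiplicity 4.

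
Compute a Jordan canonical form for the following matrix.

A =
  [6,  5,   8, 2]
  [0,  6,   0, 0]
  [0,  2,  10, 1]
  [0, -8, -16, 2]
J_2(6) ⊕ J_2(6)

The characteristic polynomial is
  det(x·I − A) = x^4 - 24*x^3 + 216*x^2 - 864*x + 1296 = (x - 6)^4

Eigenvalues and multiplicities (the geometric multiplicity of λ is n − rank(A − λI), which equals the number of Jordan blocks for λ):
  λ = 6: algebraic multiplicity = 4, geometric multiplicity = 2

Determining the block sizes for each eigenvalue:
  λ = 6: with am = 4 and gm = 2, the partition is not yet determined (e.g. several partitions of 4 into 2 parts exist). Let N = A − (6)·I. Computing rank(N^1) = 2, rank(N^2) = 0; the number of blocks of size ≥ j is rank(N^{j−1}) − rank(N^j), giving [2, 2]. So we have 2 block(s) of size 2 → block sizes [2, 2]

Assembling the blocks gives a Jordan form
J =
  [6, 1, 0, 0]
  [0, 6, 0, 0]
  [0, 0, 6, 1]
  [0, 0, 0, 6]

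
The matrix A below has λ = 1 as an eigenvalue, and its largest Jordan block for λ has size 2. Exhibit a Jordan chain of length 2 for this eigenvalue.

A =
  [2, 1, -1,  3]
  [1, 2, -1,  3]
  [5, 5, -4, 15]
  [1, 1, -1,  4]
A Jordan chain for λ = 1 of length 2:
v_1 = (1, 1, 5, 1)ᵀ
v_2 = (1, 0, 0, 0)ᵀ

Let N = A − (1)·I. We want v_2 with N^2 v_2 = 0 but N^1 v_2 ≠ 0; then v_{j-1} := N · v_j for j = 2, …, 2.

Pick v_2 = (1, 0, 0, 0)ᵀ.
Then v_1 = N · v_2 = (1, 1, 5, 1)ᵀ.

Sanity check: (A − (1)·I) v_1 = (0, 0, 0, 0)ᵀ = 0. ✓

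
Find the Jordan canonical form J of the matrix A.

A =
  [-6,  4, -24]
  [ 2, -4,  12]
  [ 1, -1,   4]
J_2(-2) ⊕ J_1(-2)

The characteristic polynomial is
  det(x·I − A) = x^3 + 6*x^2 + 12*x + 8 = (x + 2)^3

Eigenvalues and multiplicities (the geometric multiplicity of λ is n − rank(A − λI), which equals the number of Jordan blocks for λ):
  λ = -2: algebraic multiplicity = 3, geometric multiplicity = 2

Determining the block sizes for each eigenvalue:
  λ = -2: 2 blocks summing to 3 forces exactly one block of size 2 and the rest size 1 → block sizes [2, 1]

Assembling the blocks gives a Jordan form
J =
  [-2,  1,  0]
  [ 0, -2,  0]
  [ 0,  0, -2]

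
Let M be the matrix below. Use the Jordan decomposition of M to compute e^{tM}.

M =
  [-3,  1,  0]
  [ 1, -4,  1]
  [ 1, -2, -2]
e^{tM} =
  [t^2*exp(-3*t)/2 + exp(-3*t), -t^2*exp(-3*t)/2 + t*exp(-3*t), t^2*exp(-3*t)/2]
  [t*exp(-3*t), -t*exp(-3*t) + exp(-3*t), t*exp(-3*t)]
  [-t^2*exp(-3*t)/2 + t*exp(-3*t), t^2*exp(-3*t)/2 - 2*t*exp(-3*t), -t^2*exp(-3*t)/2 + t*exp(-3*t) + exp(-3*t)]

Strategy: write M = P · J · P⁻¹ where J is a Jordan canonical form, so e^{tM} = P · e^{tJ} · P⁻¹, and e^{tJ} can be computed block-by-block.

M has Jordan form
J =
  [-3,  1,  0]
  [ 0, -3,  1]
  [ 0,  0, -3]
(up to reordering of blocks).

Per-block formulas:
  For a 3×3 Jordan block J_3(-3): exp(t · J_3(-3)) = e^(-3t)·(I + t·N + (t^2/2)·N^2), where N is the 3×3 nilpotent shift.

After assembling e^{tJ} and conjugating by P, we get:

e^{tM} =
  [t^2*exp(-3*t)/2 + exp(-3*t), -t^2*exp(-3*t)/2 + t*exp(-3*t), t^2*exp(-3*t)/2]
  [t*exp(-3*t), -t*exp(-3*t) + exp(-3*t), t*exp(-3*t)]
  [-t^2*exp(-3*t)/2 + t*exp(-3*t), t^2*exp(-3*t)/2 - 2*t*exp(-3*t), -t^2*exp(-3*t)/2 + t*exp(-3*t) + exp(-3*t)]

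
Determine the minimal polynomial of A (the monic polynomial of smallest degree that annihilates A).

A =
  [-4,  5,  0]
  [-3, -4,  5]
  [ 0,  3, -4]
x^3 + 12*x^2 + 48*x + 64

The characteristic polynomial is χ_A(x) = (x + 4)^3, so the eigenvalues are known. The minimal polynomial is
  m_A(x) = Π_λ (x − λ)^{k_λ}
where k_λ is the size of the *largest* Jordan block for λ (equivalently, the smallest k with (A − λI)^k v = 0 for every generalised eigenvector v of λ).

  λ = -4: largest Jordan block has size 3, contributing (x + 4)^3

So m_A(x) = (x + 4)^3 = x^3 + 12*x^2 + 48*x + 64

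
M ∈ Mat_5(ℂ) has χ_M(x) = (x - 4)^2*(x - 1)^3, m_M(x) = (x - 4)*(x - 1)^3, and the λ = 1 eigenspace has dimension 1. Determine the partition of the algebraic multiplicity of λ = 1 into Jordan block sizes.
Block sizes for λ = 1: [3]

Step 1 — from the characteristic polynomial, algebraic multiplicity of λ = 1 is 3. From dim ker(M − (1)·I) = 1, there are exactly 1 Jordan blocks for λ = 1.
Step 2 — from the minimal polynomial, the factor (x − 1)^3 tells us the largest block for λ = 1 has size 3.
Step 3 — with total size 3, 1 blocks, and largest block 3, the block sizes (in nonincreasing order) are [3].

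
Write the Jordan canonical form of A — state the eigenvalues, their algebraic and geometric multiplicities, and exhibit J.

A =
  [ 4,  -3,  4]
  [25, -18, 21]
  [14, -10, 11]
J_3(-1)

The characteristic polynomial is
  det(x·I − A) = x^3 + 3*x^2 + 3*x + 1 = (x + 1)^3

Eigenvalues and multiplicities (the geometric multiplicity of λ is n − rank(A − λI), which equals the number of Jordan blocks for λ):
  λ = -1: algebraic multiplicity = 3, geometric multiplicity = 1

Determining the block sizes for each eigenvalue:
  λ = -1: one block (gm = 1), so the single block has size am = 3 → block sizes [3]

Assembling the blocks gives a Jordan form
J =
  [-1,  1,  0]
  [ 0, -1,  1]
  [ 0,  0, -1]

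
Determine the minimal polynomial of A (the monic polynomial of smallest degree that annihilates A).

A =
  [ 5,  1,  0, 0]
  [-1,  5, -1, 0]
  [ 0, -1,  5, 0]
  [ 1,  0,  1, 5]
x^3 - 15*x^2 + 75*x - 125

The characteristic polynomial is χ_A(x) = (x - 5)^4, so the eigenvalues are known. The minimal polynomial is
  m_A(x) = Π_λ (x − λ)^{k_λ}
where k_λ is the size of the *largest* Jordan block for λ (equivalently, the smallest k with (A − λI)^k v = 0 for every generalised eigenvector v of λ).

  λ = 5: largest Jordan block has size 3, contributing (x − 5)^3

So m_A(x) = (x - 5)^3 = x^3 - 15*x^2 + 75*x - 125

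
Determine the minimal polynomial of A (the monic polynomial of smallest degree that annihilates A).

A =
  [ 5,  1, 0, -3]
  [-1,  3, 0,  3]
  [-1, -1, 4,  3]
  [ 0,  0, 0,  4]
x^2 - 8*x + 16

The characteristic polynomial is χ_A(x) = (x - 4)^4, so the eigenvalues are known. The minimal polynomial is
  m_A(x) = Π_λ (x − λ)^{k_λ}
where k_λ is the size of the *largest* Jordan block for λ (equivalently, the smallest k with (A − λI)^k v = 0 for every generalised eigenvector v of λ).

  λ = 4: largest Jordan block has size 2, contributing (x − 4)^2

So m_A(x) = (x - 4)^2 = x^2 - 8*x + 16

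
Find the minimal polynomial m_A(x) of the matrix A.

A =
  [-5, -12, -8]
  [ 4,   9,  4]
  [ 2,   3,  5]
x^2 - 6*x + 9

The characteristic polynomial is χ_A(x) = (x - 3)^3, so the eigenvalues are known. The minimal polynomial is
  m_A(x) = Π_λ (x − λ)^{k_λ}
where k_λ is the size of the *largest* Jordan block for λ (equivalently, the smallest k with (A − λI)^k v = 0 for every generalised eigenvector v of λ).

  λ = 3: largest Jordan block has size 2, contributing (x − 3)^2

So m_A(x) = (x - 3)^2 = x^2 - 6*x + 9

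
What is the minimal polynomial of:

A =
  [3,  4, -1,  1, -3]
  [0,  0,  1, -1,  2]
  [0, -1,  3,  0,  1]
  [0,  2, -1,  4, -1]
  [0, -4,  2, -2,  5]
x^3 - 9*x^2 + 27*x - 27

The characteristic polynomial is χ_A(x) = (x - 3)^5, so the eigenvalues are known. The minimal polynomial is
  m_A(x) = Π_λ (x − λ)^{k_λ}
where k_λ is the size of the *largest* Jordan block for λ (equivalently, the smallest k with (A − λI)^k v = 0 for every generalised eigenvector v of λ).

  λ = 3: largest Jordan block has size 3, contributing (x − 3)^3

So m_A(x) = (x - 3)^3 = x^3 - 9*x^2 + 27*x - 27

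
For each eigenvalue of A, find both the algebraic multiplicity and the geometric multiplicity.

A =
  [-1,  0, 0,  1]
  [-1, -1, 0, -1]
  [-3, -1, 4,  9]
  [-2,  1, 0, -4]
λ = -2: alg = 3, geom = 1; λ = 4: alg = 1, geom = 1

Step 1 — factor the characteristic polynomial to read off the algebraic multiplicities:
  χ_A(x) = (x - 4)*(x + 2)^3

Step 2 — compute geometric multiplicities via the rank-nullity identity g(λ) = n − rank(A − λI):
  rank(A − (-2)·I) = 3, so dim ker(A − (-2)·I) = n − 3 = 1
  rank(A − (4)·I) = 3, so dim ker(A − (4)·I) = n − 3 = 1

Summary:
  λ = -2: algebraic multiplicity = 3, geometric multiplicity = 1
  λ = 4: algebraic multiplicity = 1, geometric multiplicity = 1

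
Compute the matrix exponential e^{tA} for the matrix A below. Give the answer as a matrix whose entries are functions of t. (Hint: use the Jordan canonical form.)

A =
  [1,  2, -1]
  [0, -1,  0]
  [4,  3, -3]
e^{tA} =
  [2*t*exp(-t) + exp(-t), t^2*exp(-t)/2 + 2*t*exp(-t), -t*exp(-t)]
  [0, exp(-t), 0]
  [4*t*exp(-t), t^2*exp(-t) + 3*t*exp(-t), -2*t*exp(-t) + exp(-t)]

Strategy: write A = P · J · P⁻¹ where J is a Jordan canonical form, so e^{tA} = P · e^{tJ} · P⁻¹, and e^{tJ} can be computed block-by-block.

A has Jordan form
J =
  [-1,  1,  0]
  [ 0, -1,  1]
  [ 0,  0, -1]
(up to reordering of blocks).

Per-block formulas:
  For a 3×3 Jordan block J_3(-1): exp(t · J_3(-1)) = e^(-1t)·(I + t·N + (t^2/2)·N^2), where N is the 3×3 nilpotent shift.

After assembling e^{tJ} and conjugating by P, we get:

e^{tA} =
  [2*t*exp(-t) + exp(-t), t^2*exp(-t)/2 + 2*t*exp(-t), -t*exp(-t)]
  [0, exp(-t), 0]
  [4*t*exp(-t), t^2*exp(-t) + 3*t*exp(-t), -2*t*exp(-t) + exp(-t)]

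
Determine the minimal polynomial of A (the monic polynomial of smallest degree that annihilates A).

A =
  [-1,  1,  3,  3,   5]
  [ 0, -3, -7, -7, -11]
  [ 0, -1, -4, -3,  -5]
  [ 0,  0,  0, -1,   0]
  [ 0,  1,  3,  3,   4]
x^3 + 3*x^2 + 3*x + 1

The characteristic polynomial is χ_A(x) = (x + 1)^5, so the eigenvalues are known. The minimal polynomial is
  m_A(x) = Π_λ (x − λ)^{k_λ}
where k_λ is the size of the *largest* Jordan block for λ (equivalently, the smallest k with (A − λI)^k v = 0 for every generalised eigenvector v of λ).

  λ = -1: largest Jordan block has size 3, contributing (x + 1)^3

So m_A(x) = (x + 1)^3 = x^3 + 3*x^2 + 3*x + 1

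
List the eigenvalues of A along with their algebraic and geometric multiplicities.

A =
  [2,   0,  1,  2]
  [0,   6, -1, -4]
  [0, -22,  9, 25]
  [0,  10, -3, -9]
λ = 2: alg = 4, geom = 2

Step 1 — factor the characteristic polynomial to read off the algebraic multiplicities:
  χ_A(x) = (x - 2)^4

Step 2 — compute geometric multiplicities via the rank-nullity identity g(λ) = n − rank(A − λI):
  rank(A − (2)·I) = 2, so dim ker(A − (2)·I) = n − 2 = 2

Summary:
  λ = 2: algebraic multiplicity = 4, geometric multiplicity = 2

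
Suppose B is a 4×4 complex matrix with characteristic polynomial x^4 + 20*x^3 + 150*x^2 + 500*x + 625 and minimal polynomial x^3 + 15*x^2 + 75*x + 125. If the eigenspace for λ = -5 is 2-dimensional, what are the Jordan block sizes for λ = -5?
Block sizes for λ = -5: [3, 1]

Step 1 — from the characteristic polynomial, algebraic multiplicity of λ = -5 is 4. From dim ker(B − (-5)·I) = 2, there are exactly 2 Jordan blocks for λ = -5.
Step 2 — from the minimal polynomial, the factor (x + 5)^3 tells us the largest block for λ = -5 has size 3.
Step 3 — with total size 4, 2 blocks, and largest block 3, the block sizes (in nonincreasing order) are [3, 1].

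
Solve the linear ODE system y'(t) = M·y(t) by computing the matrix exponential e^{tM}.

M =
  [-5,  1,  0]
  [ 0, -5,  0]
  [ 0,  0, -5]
e^{tM} =
  [exp(-5*t), t*exp(-5*t), 0]
  [0, exp(-5*t), 0]
  [0, 0, exp(-5*t)]

Strategy: write M = P · J · P⁻¹ where J is a Jordan canonical form, so e^{tM} = P · e^{tJ} · P⁻¹, and e^{tJ} can be computed block-by-block.

M has Jordan form
J =
  [-5,  1,  0]
  [ 0, -5,  0]
  [ 0,  0, -5]
(up to reordering of blocks).

Per-block formulas:
  For a 1×1 block at λ = -5: exp(t · [-5]) = [e^(-5t)].
  For a 2×2 Jordan block J_2(-5): exp(t · J_2(-5)) = e^(-5t)·(I + t·N), where N is the 2×2 nilpotent shift.

After assembling e^{tJ} and conjugating by P, we get:

e^{tM} =
  [exp(-5*t), t*exp(-5*t), 0]
  [0, exp(-5*t), 0]
  [0, 0, exp(-5*t)]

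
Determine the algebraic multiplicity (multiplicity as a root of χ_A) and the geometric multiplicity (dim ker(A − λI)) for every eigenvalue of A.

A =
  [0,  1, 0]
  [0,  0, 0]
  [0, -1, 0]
λ = 0: alg = 3, geom = 2

Step 1 — factor the characteristic polynomial to read off the algebraic multiplicities:
  χ_A(x) = x^3

Step 2 — compute geometric multiplicities via the rank-nullity identity g(λ) = n − rank(A − λI):
  rank(A − (0)·I) = 1, so dim ker(A − (0)·I) = n − 1 = 2

Summary:
  λ = 0: algebraic multiplicity = 3, geometric multiplicity = 2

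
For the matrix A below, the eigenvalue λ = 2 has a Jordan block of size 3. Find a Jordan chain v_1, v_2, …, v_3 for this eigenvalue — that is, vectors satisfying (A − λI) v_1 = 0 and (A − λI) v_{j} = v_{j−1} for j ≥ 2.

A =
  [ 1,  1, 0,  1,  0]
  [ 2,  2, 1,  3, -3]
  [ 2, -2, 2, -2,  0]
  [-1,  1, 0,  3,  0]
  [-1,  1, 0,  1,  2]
A Jordan chain for λ = 2 of length 3:
v_1 = (2, 0, -4, 2, 2)ᵀ
v_2 = (-1, 2, 2, -1, -1)ᵀ
v_3 = (1, 0, 0, 0, 0)ᵀ

Let N = A − (2)·I. We want v_3 with N^3 v_3 = 0 but N^2 v_3 ≠ 0; then v_{j-1} := N · v_j for j = 3, …, 2.

Pick v_3 = (1, 0, 0, 0, 0)ᵀ.
Then v_2 = N · v_3 = (-1, 2, 2, -1, -1)ᵀ.
Then v_1 = N · v_2 = (2, 0, -4, 2, 2)ᵀ.

Sanity check: (A − (2)·I) v_1 = (0, 0, 0, 0, 0)ᵀ = 0. ✓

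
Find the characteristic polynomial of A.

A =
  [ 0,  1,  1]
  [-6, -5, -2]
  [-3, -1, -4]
x^3 + 9*x^2 + 27*x + 27

Expanding det(x·I − A) (e.g. by cofactor expansion or by noting that A is similar to its Jordan form J, which has the same characteristic polynomial as A) gives
  χ_A(x) = x^3 + 9*x^2 + 27*x + 27
which factors as (x + 3)^3. The eigenvalues (with algebraic multiplicities) are λ = -3 with multiplicity 3.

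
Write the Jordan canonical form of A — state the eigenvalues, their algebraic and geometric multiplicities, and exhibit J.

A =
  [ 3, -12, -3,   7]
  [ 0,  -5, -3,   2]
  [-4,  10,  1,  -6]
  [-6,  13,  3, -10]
J_3(-3) ⊕ J_1(-2)

The characteristic polynomial is
  det(x·I − A) = x^4 + 11*x^3 + 45*x^2 + 81*x + 54 = (x + 2)*(x + 3)^3

Eigenvalues and multiplicities (the geometric multiplicity of λ is n − rank(A − λI), which equals the number of Jordan blocks for λ):
  λ = -3: algebraic multiplicity = 3, geometric multiplicity = 1
  λ = -2: algebraic multiplicity = 1, geometric multiplicity = 1

Determining the block sizes for each eigenvalue:
  λ = -3: one block (gm = 1), so the single block has size am = 3 → block sizes [3]
  λ = -2: one block (gm = 1), so the single block has size am = 1 → block sizes [1]

Assembling the blocks gives a Jordan form
J =
  [-3,  1,  0,  0]
  [ 0, -3,  1,  0]
  [ 0,  0, -3,  0]
  [ 0,  0,  0, -2]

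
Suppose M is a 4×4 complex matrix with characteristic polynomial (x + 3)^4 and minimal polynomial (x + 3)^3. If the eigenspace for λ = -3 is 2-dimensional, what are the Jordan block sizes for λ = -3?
Block sizes for λ = -3: [3, 1]

Step 1 — from the characteristic polynomial, algebraic multiplicity of λ = -3 is 4. From dim ker(M − (-3)·I) = 2, there are exactly 2 Jordan blocks for λ = -3.
Step 2 — from the minimal polynomial, the factor (x + 3)^3 tells us the largest block for λ = -3 has size 3.
Step 3 — with total size 4, 2 blocks, and largest block 3, the block sizes (in nonincreasing order) are [3, 1].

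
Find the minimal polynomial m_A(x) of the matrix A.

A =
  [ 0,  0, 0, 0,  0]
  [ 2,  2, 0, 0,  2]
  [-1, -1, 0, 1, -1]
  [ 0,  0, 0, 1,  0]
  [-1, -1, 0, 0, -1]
x^2 - x

The characteristic polynomial is χ_A(x) = x^3*(x - 1)^2, so the eigenvalues are known. The minimal polynomial is
  m_A(x) = Π_λ (x − λ)^{k_λ}
where k_λ is the size of the *largest* Jordan block for λ (equivalently, the smallest k with (A − λI)^k v = 0 for every generalised eigenvector v of λ).

  λ = 0: largest Jordan block has size 1, contributing (x − 0)
  λ = 1: largest Jordan block has size 1, contributing (x − 1)

So m_A(x) = x*(x - 1) = x^2 - x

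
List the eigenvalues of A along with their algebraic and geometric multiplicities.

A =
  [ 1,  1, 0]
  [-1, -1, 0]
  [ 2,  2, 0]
λ = 0: alg = 3, geom = 2

Step 1 — factor the characteristic polynomial to read off the algebraic multiplicities:
  χ_A(x) = x^3

Step 2 — compute geometric multiplicities via the rank-nullity identity g(λ) = n − rank(A − λI):
  rank(A − (0)·I) = 1, so dim ker(A − (0)·I) = n − 1 = 2

Summary:
  λ = 0: algebraic multiplicity = 3, geometric multiplicity = 2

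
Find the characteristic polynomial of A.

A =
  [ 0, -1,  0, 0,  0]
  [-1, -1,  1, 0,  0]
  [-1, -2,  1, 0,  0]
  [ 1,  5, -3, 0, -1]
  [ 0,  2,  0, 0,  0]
x^5

Expanding det(x·I − A) (e.g. by cofactor expansion or by noting that A is similar to its Jordan form J, which has the same characteristic polynomial as A) gives
  χ_A(x) = x^5
which factors as x^5. The eigenvalues (with algebraic multiplicities) are λ = 0 with multiplicity 5.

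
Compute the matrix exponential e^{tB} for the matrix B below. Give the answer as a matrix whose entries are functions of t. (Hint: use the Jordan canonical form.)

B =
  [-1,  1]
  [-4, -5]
e^{tB} =
  [2*t*exp(-3*t) + exp(-3*t), t*exp(-3*t)]
  [-4*t*exp(-3*t), -2*t*exp(-3*t) + exp(-3*t)]

Strategy: write B = P · J · P⁻¹ where J is a Jordan canonical form, so e^{tB} = P · e^{tJ} · P⁻¹, and e^{tJ} can be computed block-by-block.

B has Jordan form
J =
  [-3,  1]
  [ 0, -3]
(up to reordering of blocks).

Per-block formulas:
  For a 2×2 Jordan block J_2(-3): exp(t · J_2(-3)) = e^(-3t)·(I + t·N), where N is the 2×2 nilpotent shift.

After assembling e^{tJ} and conjugating by P, we get:

e^{tB} =
  [2*t*exp(-3*t) + exp(-3*t), t*exp(-3*t)]
  [-4*t*exp(-3*t), -2*t*exp(-3*t) + exp(-3*t)]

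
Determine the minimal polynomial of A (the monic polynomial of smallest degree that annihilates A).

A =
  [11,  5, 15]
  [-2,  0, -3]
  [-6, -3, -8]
x^2 - 2*x + 1

The characteristic polynomial is χ_A(x) = (x - 1)^3, so the eigenvalues are known. The minimal polynomial is
  m_A(x) = Π_λ (x − λ)^{k_λ}
where k_λ is the size of the *largest* Jordan block for λ (equivalently, the smallest k with (A − λI)^k v = 0 for every generalised eigenvector v of λ).

  λ = 1: largest Jordan block has size 2, contributing (x − 1)^2

So m_A(x) = (x - 1)^2 = x^2 - 2*x + 1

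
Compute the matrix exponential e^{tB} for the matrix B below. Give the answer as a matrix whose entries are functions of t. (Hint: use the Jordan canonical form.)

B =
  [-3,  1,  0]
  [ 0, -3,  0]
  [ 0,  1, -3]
e^{tB} =
  [exp(-3*t), t*exp(-3*t), 0]
  [0, exp(-3*t), 0]
  [0, t*exp(-3*t), exp(-3*t)]

Strategy: write B = P · J · P⁻¹ where J is a Jordan canonical form, so e^{tB} = P · e^{tJ} · P⁻¹, and e^{tJ} can be computed block-by-block.

B has Jordan form
J =
  [-3,  1,  0]
  [ 0, -3,  0]
  [ 0,  0, -3]
(up to reordering of blocks).

Per-block formulas:
  For a 1×1 block at λ = -3: exp(t · [-3]) = [e^(-3t)].
  For a 2×2 Jordan block J_2(-3): exp(t · J_2(-3)) = e^(-3t)·(I + t·N), where N is the 2×2 nilpotent shift.

After assembling e^{tJ} and conjugating by P, we get:

e^{tB} =
  [exp(-3*t), t*exp(-3*t), 0]
  [0, exp(-3*t), 0]
  [0, t*exp(-3*t), exp(-3*t)]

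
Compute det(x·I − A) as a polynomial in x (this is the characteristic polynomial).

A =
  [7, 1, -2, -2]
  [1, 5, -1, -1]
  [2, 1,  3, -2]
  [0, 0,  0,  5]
x^4 - 20*x^3 + 150*x^2 - 500*x + 625

Expanding det(x·I − A) (e.g. by cofactor expansion or by noting that A is similar to its Jordan form J, which has the same characteristic polynomial as A) gives
  χ_A(x) = x^4 - 20*x^3 + 150*x^2 - 500*x + 625
which factors as (x - 5)^4. The eigenvalues (with algebraic multiplicities) are λ = 5 with multiplicity 4.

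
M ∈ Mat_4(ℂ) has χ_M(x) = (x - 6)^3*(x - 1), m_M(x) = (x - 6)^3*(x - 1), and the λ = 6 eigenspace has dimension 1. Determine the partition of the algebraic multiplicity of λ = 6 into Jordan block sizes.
Block sizes for λ = 6: [3]

Step 1 — from the characteristic polynomial, algebraic multiplicity of λ = 6 is 3. From dim ker(M − (6)·I) = 1, there are exactly 1 Jordan blocks for λ = 6.
Step 2 — from the minimal polynomial, the factor (x − 6)^3 tells us the largest block for λ = 6 has size 3.
Step 3 — with total size 3, 1 blocks, and largest block 3, the block sizes (in nonincreasing order) are [3].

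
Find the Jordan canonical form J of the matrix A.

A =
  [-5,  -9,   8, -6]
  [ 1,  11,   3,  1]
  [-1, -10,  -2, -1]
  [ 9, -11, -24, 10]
J_2(1) ⊕ J_2(6)

The characteristic polynomial is
  det(x·I − A) = x^4 - 14*x^3 + 61*x^2 - 84*x + 36 = (x - 6)^2*(x - 1)^2

Eigenvalues and multiplicities (the geometric multiplicity of λ is n − rank(A − λI), which equals the number of Jordan blocks for λ):
  λ = 1: algebraic multiplicity = 2, geometric multiplicity = 1
  λ = 6: algebraic multiplicity = 2, geometric multiplicity = 1

Determining the block sizes for each eigenvalue:
  λ = 1: one block (gm = 1), so the single block has size am = 2 → block sizes [2]
  λ = 6: one block (gm = 1), so the single block has size am = 2 → block sizes [2]

Assembling the blocks gives a Jordan form
J =
  [1, 1, 0, 0]
  [0, 1, 0, 0]
  [0, 0, 6, 1]
  [0, 0, 0, 6]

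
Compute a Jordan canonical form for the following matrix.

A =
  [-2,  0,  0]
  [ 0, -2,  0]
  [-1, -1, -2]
J_2(-2) ⊕ J_1(-2)

The characteristic polynomial is
  det(x·I − A) = x^3 + 6*x^2 + 12*x + 8 = (x + 2)^3

Eigenvalues and multiplicities (the geometric multiplicity of λ is n − rank(A − λI), which equals the number of Jordan blocks for λ):
  λ = -2: algebraic multiplicity = 3, geometric multiplicity = 2

Determining the block sizes for each eigenvalue:
  λ = -2: 2 blocks summing to 3 forces exactly one block of size 2 and the rest size 1 → block sizes [2, 1]

Assembling the blocks gives a Jordan form
J =
  [-2,  1,  0]
  [ 0, -2,  0]
  [ 0,  0, -2]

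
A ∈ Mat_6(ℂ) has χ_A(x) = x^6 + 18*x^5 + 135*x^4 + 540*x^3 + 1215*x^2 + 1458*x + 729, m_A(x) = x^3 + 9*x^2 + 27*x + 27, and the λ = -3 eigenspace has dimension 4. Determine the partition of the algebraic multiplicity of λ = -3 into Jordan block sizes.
Block sizes for λ = -3: [3, 1, 1, 1]

Step 1 — from the characteristic polynomial, algebraic multiplicity of λ = -3 is 6. From dim ker(A − (-3)·I) = 4, there are exactly 4 Jordan blocks for λ = -3.
Step 2 — from the minimal polynomial, the factor (x + 3)^3 tells us the largest block for λ = -3 has size 3.
Step 3 — with total size 6, 4 blocks, and largest block 3, the block sizes (in nonincreasing order) are [3, 1, 1, 1].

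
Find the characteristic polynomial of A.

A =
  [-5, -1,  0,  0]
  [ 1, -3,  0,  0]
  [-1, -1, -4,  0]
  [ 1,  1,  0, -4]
x^4 + 16*x^3 + 96*x^2 + 256*x + 256

Expanding det(x·I − A) (e.g. by cofactor expansion or by noting that A is similar to its Jordan form J, which has the same characteristic polynomial as A) gives
  χ_A(x) = x^4 + 16*x^3 + 96*x^2 + 256*x + 256
which factors as (x + 4)^4. The eigenvalues (with algebraic multiplicities) are λ = -4 with multiplicity 4.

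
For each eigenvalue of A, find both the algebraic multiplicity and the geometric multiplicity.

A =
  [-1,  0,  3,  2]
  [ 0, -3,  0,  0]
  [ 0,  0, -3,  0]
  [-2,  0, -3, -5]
λ = -3: alg = 4, geom = 3

Step 1 — factor the characteristic polynomial to read off the algebraic multiplicities:
  χ_A(x) = (x + 3)^4

Step 2 — compute geometric multiplicities via the rank-nullity identity g(λ) = n − rank(A − λI):
  rank(A − (-3)·I) = 1, so dim ker(A − (-3)·I) = n − 1 = 3

Summary:
  λ = -3: algebraic multiplicity = 4, geometric multiplicity = 3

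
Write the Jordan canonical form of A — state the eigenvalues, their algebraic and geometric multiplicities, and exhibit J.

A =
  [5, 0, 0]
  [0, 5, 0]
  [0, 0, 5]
J_1(5) ⊕ J_1(5) ⊕ J_1(5)

The characteristic polynomial is
  det(x·I − A) = x^3 - 15*x^2 + 75*x - 125 = (x - 5)^3

Eigenvalues and multiplicities (the geometric multiplicity of λ is n − rank(A − λI), which equals the number of Jordan blocks for λ):
  λ = 5: algebraic multiplicity = 3, geometric multiplicity = 3

Determining the block sizes for each eigenvalue:
  λ = 5: gm = am = 3, so every block has size 1 → block sizes [1, 1, 1]

Assembling the blocks gives a Jordan form
J =
  [5, 0, 0]
  [0, 5, 0]
  [0, 0, 5]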